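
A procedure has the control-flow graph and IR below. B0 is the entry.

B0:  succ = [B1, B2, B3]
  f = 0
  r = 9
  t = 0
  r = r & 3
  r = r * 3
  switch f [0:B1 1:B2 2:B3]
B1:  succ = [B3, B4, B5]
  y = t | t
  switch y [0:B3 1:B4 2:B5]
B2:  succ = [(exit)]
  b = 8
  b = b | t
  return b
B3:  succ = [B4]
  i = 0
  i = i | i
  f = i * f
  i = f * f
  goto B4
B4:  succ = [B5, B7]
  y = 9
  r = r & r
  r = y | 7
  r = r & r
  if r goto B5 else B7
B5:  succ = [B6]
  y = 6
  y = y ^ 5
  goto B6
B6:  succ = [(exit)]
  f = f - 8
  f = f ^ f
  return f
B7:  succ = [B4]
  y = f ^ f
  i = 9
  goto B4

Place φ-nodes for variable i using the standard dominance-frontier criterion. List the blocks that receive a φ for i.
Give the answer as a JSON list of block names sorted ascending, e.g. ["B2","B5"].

Answer: ["B4", "B5"]

Derivation:
idom tree: B1←B0 B2←B0 B3←B0 B4←B0 B5←B0 B6←B5 B7←B4
Dom at joins:
  B3: preds {B0,B1}: {B0} ∩ {B0,B1} = {B0}; idom=B0
  B4: preds {B1,B3,B7}: {B0,B1} ∩ {B0,B3} ∩ {B0,B4,B7} = {B0}; idom=B0
  B5: preds {B1,B4}: {B0,B1} ∩ {B0,B4} = {B0}; idom=B0

DF walk-up:
  join B3 pred B0: · stop@B0
  join B3 pred B1: B1 stop@B0
  join B4 pred B1: B1 stop@B0
  join B4 pred B3: B3 stop@B0
  join B4 pred B7: B7→B4 stop@B0
  join B5 pred B1: B1 stop@B0
  join B5 pred B4: B4 stop@B0
  DF(B0)=∅
  DF(B1)={B3,B4,B5}
  DF(B2)=∅
  DF(B3)={B4}
  DF(B4)={B4,B5}
  DF(B5)=∅
  DF(B6)=∅
  DF(B7)={B4}

φ for i: defs {B3,B7}
  DF⁺ = {B4,B5}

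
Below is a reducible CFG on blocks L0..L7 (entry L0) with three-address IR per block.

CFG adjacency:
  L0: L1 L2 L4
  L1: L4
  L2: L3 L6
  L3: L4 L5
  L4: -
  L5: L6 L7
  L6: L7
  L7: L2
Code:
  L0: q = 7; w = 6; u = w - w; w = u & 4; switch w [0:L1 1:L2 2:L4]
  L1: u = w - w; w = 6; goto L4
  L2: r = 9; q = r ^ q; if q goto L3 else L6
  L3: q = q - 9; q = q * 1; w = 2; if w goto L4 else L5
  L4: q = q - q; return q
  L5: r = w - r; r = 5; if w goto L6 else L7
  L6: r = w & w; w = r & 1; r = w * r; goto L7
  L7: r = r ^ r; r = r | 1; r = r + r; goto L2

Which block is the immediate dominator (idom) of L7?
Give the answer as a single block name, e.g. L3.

Answer: L2

Working:
idom tree: L1←L0 L2←L0 L3←L2 L4←L0 L5←L3 L6←L2 L7←L2
Dom at joins:
  L2: preds {L0,L7}: {L0} ∩ {L0,L2,L7} = {L0}; idom=L0
  L4: preds {L0,L1,L3}: {L0} ∩ {L0,L1} ∩ {L0,L2,L3} = {L0}; idom=L0
  L6: preds {L2,L5}: {L0,L2} ∩ {L0,L2,L3,L5} = {L0,L2}; idom=L2
  L7: preds {L5,L6}: {L0,L2,L3,L5} ∩ {L0,L2,L6} = {L0,L2}; idom=L2

idom(L7) = L2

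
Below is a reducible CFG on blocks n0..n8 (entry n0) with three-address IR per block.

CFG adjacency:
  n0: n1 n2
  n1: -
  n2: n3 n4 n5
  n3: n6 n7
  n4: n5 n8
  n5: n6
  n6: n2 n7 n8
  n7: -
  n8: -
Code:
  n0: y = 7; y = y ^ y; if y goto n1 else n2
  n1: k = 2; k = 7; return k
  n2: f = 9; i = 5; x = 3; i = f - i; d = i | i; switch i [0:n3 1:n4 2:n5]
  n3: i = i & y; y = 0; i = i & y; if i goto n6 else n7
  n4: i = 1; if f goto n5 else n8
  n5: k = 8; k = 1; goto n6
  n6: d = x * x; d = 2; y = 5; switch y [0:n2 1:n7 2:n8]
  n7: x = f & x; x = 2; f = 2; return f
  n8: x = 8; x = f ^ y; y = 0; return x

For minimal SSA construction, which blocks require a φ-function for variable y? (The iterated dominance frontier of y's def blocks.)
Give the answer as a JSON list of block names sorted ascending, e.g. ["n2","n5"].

Answer: ["n2", "n6", "n7", "n8"]

Derivation:
idom tree: n1←n0 n2←n0 n3←n2 n4←n2 n5←n2 n6←n2 n7←n2 n8←n2
Dom∩ at merges:
  n2: preds {n0,n6}: {n0} ∩ {n0,n2,n6} = {n0}; idom=n0
  n5: preds {n2,n4}: {n0,n2} ∩ {n0,n2,n4} = {n0,n2}; idom=n2
  n6: preds {n3,n5}: {n0,n2,n3} ∩ {n0,n2,n5} = {n0,n2}; idom=n2
  n7: preds {n3,n6}: {n0,n2,n3} ∩ {n0,n2,n6} = {n0,n2}; idom=n2
  n8: preds {n4,n6}: {n0,n2,n4} ∩ {n0,n2,n6} = {n0,n2}; idom=n2

Frontier:
  n2←n0: walk · to n0
  n2←n6: walk n6→n2 to n0
  n5←n2: walk · to n2
  n5←n4: walk n4 to n2
  n6←n3: walk n3 to n2
  n6←n5: walk n5 to n2
  n7←n3: walk n3 to n2
  n7←n6: walk n6 to n2
  n8←n4: walk n4 to n2
  n8←n6: walk n6 to n2
  n0 → ∅
  n1 → ∅
  n2 → {n2}
  n3 → {n6,n7}
  n4 → {n5,n8}
  n5 → {n6}
  n6 → {n2,n7,n8}
  n7 → ∅
  n8 → ∅

φ for y: defs {n0,n3,n6,n8}
  DF⁺ = {n2,n6,n7,n8}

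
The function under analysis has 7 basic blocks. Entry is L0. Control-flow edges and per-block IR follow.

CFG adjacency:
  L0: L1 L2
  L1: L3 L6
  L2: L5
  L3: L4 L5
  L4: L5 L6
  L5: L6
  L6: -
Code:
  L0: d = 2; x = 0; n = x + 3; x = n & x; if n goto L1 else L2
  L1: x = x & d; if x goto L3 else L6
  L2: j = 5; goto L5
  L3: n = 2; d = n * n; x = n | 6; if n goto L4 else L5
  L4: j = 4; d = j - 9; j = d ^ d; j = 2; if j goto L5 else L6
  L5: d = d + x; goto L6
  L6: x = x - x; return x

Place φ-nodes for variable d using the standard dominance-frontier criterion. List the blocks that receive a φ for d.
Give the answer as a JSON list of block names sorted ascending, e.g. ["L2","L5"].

idom tree: L1←L0 L2←L0 L3←L1 L4←L3 L5←L0 L6←L0
Dom at joins:
  L5: preds {L2,L3,L4}: {L0,L2} ∩ {L0,L1,L3} ∩ {L0,L1,L3,L4} = {L0}; idom=L0
  L6: preds {L1,L4,L5}: {L0,L1} ∩ {L0,L1,L3,L4} ∩ {L0,L5} = {L0}; idom=L0

DF derivation:
  join L5 pred L2: L2 stop@L0
  join L5 pred L3: L3→L1 stop@L0
  join L5 pred L4: L4→L3→L1 stop@L0
  join L6 pred L1: L1 stop@L0
  join L6 pred L4: L4→L3→L1 stop@L0
  join L6 pred L5: L5 stop@L0
  DF(L0)=∅
  DF(L1)={L5,L6}
  DF(L2)={L5}
  DF(L3)={L5,L6}
  DF(L4)={L5,L6}
  DF(L5)={L6}
  DF(L6)=∅

φ for d: defs {L0,L3,L4,L5}
  DF⁺ = {L5,L6}

Answer: ["L5", "L6"]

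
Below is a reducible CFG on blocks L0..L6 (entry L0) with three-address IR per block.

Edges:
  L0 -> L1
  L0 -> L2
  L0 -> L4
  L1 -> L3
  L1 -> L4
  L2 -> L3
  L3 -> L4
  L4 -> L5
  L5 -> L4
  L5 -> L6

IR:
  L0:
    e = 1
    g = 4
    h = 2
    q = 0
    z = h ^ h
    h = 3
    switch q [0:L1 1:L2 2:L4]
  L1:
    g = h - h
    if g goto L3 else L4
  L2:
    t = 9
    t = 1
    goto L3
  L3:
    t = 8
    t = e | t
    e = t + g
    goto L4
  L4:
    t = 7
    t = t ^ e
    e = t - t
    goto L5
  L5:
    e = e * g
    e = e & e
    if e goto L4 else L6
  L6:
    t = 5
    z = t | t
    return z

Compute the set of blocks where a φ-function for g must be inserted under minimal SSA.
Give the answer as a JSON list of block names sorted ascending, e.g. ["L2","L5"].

idom tree: L1←L0 L2←L0 L3←L0 L4←L0 L5←L4 L6←L5
Dom∩ at merges:
  L3: preds {L1,L2}: {L0,L1} ∩ {L0,L2} = {L0}; idom=L0
  L4: preds {L0,L1,L3,L5}: {L0} ∩ {L0,L1} ∩ {L0,L3} ∩ {L0,L4,L5} = {L0}; idom=L0

DF derivation:
  L3←L1: walk L1 to L0
  L3←L2: walk L2 to L0
  L4←L0: walk · to L0
  L4←L1: walk L1 to L0
  L4←L3: walk L3 to L0
  L4←L5: walk L5→L4 to L0
  DF(L0)=∅
  DF(L1)={L3,L4}
  DF(L2)={L3}
  DF(L3)={L4}
  DF(L4)={L4}
  DF(L5)={L4}
  DF(L6)=∅

φ for g: defs {L0,L1}
  DF⁺ = {L3,L4}

Answer: ["L3", "L4"]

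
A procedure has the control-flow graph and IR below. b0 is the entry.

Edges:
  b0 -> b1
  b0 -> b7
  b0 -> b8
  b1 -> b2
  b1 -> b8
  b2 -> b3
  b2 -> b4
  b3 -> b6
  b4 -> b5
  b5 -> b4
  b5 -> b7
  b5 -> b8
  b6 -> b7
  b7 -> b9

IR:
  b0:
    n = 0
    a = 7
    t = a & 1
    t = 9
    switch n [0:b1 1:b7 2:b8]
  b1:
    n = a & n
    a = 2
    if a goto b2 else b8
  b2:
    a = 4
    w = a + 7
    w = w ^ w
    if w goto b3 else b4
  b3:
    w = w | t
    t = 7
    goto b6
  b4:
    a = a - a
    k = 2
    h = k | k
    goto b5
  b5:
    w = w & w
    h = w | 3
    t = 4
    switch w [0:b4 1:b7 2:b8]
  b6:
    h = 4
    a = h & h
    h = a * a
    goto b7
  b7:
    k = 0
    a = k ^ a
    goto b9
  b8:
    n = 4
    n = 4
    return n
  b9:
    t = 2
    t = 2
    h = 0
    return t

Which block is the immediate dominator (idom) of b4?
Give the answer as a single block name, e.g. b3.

Answer: b2

Analysis:
idom tree: b1←b0 b2←b1 b3←b2 b4←b2 b5←b4 b6←b3 b7←b0 b8←b0 b9←b7
Dom∩ at merges:
  b4: preds {b2,b5}: {b0,b1,b2} ∩ {b0,b1,b2,b4,b5} = {b0,b1,b2}; idom=b2
  b7: preds {b0,b5,b6}: {b0} ∩ {b0,b1,b2,b4,b5} ∩ {b0,b1,b2,b3,b6} = {b0}; idom=b0
  b8: preds {b0,b1,b5}: {b0} ∩ {b0,b1} ∩ {b0,b1,b2,b4,b5} = {b0}; idom=b0

idom(b4) = b2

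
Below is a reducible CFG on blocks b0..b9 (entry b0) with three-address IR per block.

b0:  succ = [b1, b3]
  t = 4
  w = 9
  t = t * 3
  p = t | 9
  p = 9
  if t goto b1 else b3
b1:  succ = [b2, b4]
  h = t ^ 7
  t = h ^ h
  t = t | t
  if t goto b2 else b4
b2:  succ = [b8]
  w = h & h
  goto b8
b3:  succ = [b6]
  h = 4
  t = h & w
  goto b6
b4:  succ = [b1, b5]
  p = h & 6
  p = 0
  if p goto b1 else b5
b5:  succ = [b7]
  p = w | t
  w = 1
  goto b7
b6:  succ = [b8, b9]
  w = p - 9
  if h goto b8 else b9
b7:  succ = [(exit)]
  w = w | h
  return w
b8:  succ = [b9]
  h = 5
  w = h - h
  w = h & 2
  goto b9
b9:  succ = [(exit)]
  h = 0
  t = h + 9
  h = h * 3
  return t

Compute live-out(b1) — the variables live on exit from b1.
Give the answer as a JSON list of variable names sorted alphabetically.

Block summaries:
  b0: {p,t,w} / ∅
  b1: {h,t} / {t}
  b2: {w} / {h}
  b3: {h,t} / {w}
  b4: {p} / {h}
  b5: {p,w} / {t,w}
  b6: {w} / {h,p}
  b7: {w} / {h,w}
  b8: {h,w} / ∅
  b9: {h,t} / ∅

Liveness:
  b0: in=∅ out={p,t,w}
  b1: in={t,w} out={h,t,w}
  b2: in={h} out=∅
  b3: in={p,w} out={h,p}
  b4: in={h,t,w} out={h,t,w}
  b5: in={h,t,w} out={h,w}
  b6: in={h,p} out=∅
  b7: in={h,w} out=∅
  b8: in=∅ out=∅
  b9: in=∅ out=∅

live-out(b1) = ["h", "t", "w"]

Answer: ["h", "t", "w"]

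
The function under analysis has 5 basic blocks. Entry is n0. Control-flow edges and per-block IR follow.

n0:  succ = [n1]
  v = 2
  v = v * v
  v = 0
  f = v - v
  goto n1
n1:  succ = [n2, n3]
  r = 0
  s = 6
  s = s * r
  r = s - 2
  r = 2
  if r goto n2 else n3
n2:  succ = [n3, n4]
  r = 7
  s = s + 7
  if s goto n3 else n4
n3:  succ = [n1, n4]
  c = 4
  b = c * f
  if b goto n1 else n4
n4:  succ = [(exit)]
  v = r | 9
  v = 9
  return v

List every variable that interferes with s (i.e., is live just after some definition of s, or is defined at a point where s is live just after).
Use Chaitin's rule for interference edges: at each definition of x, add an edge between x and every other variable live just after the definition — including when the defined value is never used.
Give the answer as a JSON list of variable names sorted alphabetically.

Per-block:
  n0: {f,v} / ∅
  n1: {r,s} / ∅
  n2: {r,s} / {s}
  n3: {b,c} / {f}
  n4: {v} / {r}

Backward fixpoint:
  live n0: ∅→{f}
  live n1: {f}→{f,r,s}
  live n2: {f,s}→{f,r}
  live n3: {f,r}→{f,r}
  live n4: {r}→∅

Conflict graph:
  b: {f,r}
  c: {f,r}
  f: {b,c,r,s}
  r: {b,c,f,s}
  s: {f,r}
  v: ∅

N(s) = ["f", "r"]

Answer: ["f", "r"]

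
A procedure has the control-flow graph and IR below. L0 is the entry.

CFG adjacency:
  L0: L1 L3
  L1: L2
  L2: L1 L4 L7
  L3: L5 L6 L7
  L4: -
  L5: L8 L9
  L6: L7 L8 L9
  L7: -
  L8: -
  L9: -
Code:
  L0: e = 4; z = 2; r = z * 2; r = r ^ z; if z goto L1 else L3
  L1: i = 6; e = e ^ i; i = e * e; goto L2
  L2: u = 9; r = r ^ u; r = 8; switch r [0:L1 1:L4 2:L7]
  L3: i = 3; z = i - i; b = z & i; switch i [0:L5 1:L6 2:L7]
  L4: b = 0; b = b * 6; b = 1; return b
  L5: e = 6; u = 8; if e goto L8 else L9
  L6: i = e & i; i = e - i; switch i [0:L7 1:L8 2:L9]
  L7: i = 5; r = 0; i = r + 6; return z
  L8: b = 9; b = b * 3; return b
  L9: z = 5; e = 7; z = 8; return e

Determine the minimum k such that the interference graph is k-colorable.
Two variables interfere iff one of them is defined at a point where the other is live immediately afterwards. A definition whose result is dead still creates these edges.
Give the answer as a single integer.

Per-block:
  L0: {e,r,z} / ∅
  L1: {e,i} / {e}
  L2: {r,u} / {r}
  L3: {b,i,z} / ∅
  L4: {b} / ∅
  L5: {e,u} / ∅
  L6: {i} / {e,i}
  L7: {i,r} / {z}
  L8: {b} / ∅
  L9: {e,z} / ∅

Liveness:
  L0: in=∅ out={e,r,z}
  L1: in={e,r,z} out={e,r,z}
  L2: in={e,r,z} out={e,r,z}
  L3: in={e} out={e,i,z}
  L4: in=∅ out=∅
  L5: in=∅ out=∅
  L6: in={e,i,z} out={z}
  L7: in={z} out=∅
  L8: in=∅ out=∅
  L9: in=∅ out=∅

Conflict graph:
  b — {e,i,z}
  e — {b,i,r,u,z}
  i — {b,e,r,z}
  r — {e,i,u,z}
  u — {e,r,z}
  z — {b,e,i,r,u}

Registers:
  {b,e,i,z} pairwise interfere (4-clique) ⇒ χ ≥ 4
  assign b→r3 e→r0 i→r2 r→r3 u→r2 z→r1 — no edge inside a register ⇒ χ ≤ 4
  χ = 4

Answer: 4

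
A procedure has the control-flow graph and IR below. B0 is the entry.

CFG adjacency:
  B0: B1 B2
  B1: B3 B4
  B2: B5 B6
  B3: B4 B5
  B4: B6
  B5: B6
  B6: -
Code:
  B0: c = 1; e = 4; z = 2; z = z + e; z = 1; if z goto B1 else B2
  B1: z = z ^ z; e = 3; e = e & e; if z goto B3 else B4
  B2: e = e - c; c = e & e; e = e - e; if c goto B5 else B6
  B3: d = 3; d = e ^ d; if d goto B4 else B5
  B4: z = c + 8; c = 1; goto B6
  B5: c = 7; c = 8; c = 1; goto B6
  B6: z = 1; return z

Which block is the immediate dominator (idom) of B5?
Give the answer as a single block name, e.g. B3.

Answer: B0

Working:
idom tree: B1←B0 B2←B0 B3←B1 B4←B1 B5←B0 B6←B0
Dom∩ at merges:
  B4: preds {B1,B3}: {B0,B1} ∩ {B0,B1,B3} = {B0,B1}; idom=B1
  B5: preds {B2,B3}: {B0,B2} ∩ {B0,B1,B3} = {B0}; idom=B0
  B6: preds {B2,B4,B5}: {B0,B2} ∩ {B0,B1,B4} ∩ {B0,B5} = {B0}; idom=B0

idom(B5) = B0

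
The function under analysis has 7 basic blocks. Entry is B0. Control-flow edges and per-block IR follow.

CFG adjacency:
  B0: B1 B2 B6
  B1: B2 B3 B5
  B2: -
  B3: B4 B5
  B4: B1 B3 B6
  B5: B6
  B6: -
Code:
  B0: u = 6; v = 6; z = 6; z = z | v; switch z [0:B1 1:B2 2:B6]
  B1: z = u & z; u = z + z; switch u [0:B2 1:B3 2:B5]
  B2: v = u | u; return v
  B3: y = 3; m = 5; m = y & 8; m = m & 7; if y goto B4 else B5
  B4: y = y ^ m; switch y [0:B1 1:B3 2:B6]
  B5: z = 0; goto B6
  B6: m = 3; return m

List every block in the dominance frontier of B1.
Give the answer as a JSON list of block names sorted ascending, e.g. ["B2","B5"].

idom tree: B1←B0 B2←B0 B3←B1 B4←B3 B5←B1 B6←B0
Join-block Dom:
  B1: preds {B0,B4}: {B0} ∩ {B0,B1,B3,B4} = {B0}; idom=B0
  B2: preds {B0,B1}: {B0} ∩ {B0,B1} = {B0}; idom=B0
  B3: preds {B1,B4}: {B0,B1} ∩ {B0,B1,B3,B4} = {B0,B1}; idom=B1
  B5: preds {B1,B3}: {B0,B1} ∩ {B0,B1,B3} = {B0,B1}; idom=B1
  B6: preds {B0,B4,B5}: {B0} ∩ {B0,B1,B3,B4} ∩ {B0,B1,B5} = {B0}; idom=B0

Frontier:
  B1←B0: walk · to B0
  B1←B4: walk B4→B3→B1 to B0
  B2←B0: walk · to B0
  B2←B1: walk B1 to B0
  B3←B1: walk · to B1
  B3←B4: walk B4→B3 to B1
  B5←B1: walk · to B1
  B5←B3: walk B3 to B1
  B6←B0: walk · to B0
  B6←B4: walk B4→B3→B1 to B0
  B6←B5: walk B5→B1 to B0
  B0: DF=∅
  B1: DF={B1,B2,B6}
  B2: DF=∅
  B3: DF={B1,B3,B5,B6}
  B4: DF={B1,B3,B6}
  B5: DF={B6}
  B6: DF=∅

DF(B1) = ["B1", "B2", "B6"]

Answer: ["B1", "B2", "B6"]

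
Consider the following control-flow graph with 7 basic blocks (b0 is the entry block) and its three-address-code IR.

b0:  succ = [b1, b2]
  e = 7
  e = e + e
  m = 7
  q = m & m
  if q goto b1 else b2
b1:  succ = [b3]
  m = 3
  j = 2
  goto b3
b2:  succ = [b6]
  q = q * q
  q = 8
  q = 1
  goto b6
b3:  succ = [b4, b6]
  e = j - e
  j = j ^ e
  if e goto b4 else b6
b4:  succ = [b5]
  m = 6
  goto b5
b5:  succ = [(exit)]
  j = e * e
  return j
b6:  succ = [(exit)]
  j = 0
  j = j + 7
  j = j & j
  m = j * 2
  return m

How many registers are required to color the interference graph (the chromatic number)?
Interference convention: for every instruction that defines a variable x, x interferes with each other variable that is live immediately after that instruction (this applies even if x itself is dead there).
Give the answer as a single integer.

Answer: 2

Analysis:
Per-block:
  b0 def {e,m,q} use ∅
  b1 def {j,m} use ∅
  b2 def {q} use {q}
  b3 def {e,j} use {e,j}
  b4 def {m} use ∅
  b5 def {j} use {e}
  b6 def {j,m} use ∅

Backward fixpoint:
  b0 li=∅ lo={e,q}
  b1 li={e} lo={e,j}
  b2 li={q} lo=∅
  b3 li={e,j} lo={e}
  b4 li={e} lo={e}
  b5 li={e} lo=∅
  b6 li=∅ lo=∅

Conflict graph:
  e↔{j,m,q}
  j↔{e}
  m↔{e}
  q↔{e}

Registers:
  {e,j} pairwise interfere (2-clique) ⇒ χ ≥ 2
  2-colouring: r0={e}  r1={j,m,q}
  χ = 2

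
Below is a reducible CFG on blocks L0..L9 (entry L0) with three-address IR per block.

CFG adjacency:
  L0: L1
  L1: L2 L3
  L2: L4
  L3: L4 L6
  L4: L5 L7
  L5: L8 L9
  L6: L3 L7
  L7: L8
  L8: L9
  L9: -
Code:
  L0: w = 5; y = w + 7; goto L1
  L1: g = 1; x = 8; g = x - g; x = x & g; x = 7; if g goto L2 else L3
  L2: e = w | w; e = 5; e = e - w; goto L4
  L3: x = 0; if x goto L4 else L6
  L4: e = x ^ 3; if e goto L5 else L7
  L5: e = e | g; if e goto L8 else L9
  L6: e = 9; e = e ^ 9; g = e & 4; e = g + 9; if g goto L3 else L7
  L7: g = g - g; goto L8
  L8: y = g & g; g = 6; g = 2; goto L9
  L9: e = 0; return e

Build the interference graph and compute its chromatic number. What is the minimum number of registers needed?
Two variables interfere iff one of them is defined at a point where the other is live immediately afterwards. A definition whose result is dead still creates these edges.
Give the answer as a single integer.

Answer: 4

Working:
def/use:
  L0 def {w,y} use ∅
  L1 def {g,x} use ∅
  L2 def {e} use {w}
  L3 def {x} use ∅
  L4 def {e} use {x}
  L5 def {e} use {e,g}
  L6 def {e,g} use ∅
  L7 def {g} use {g}
  L8 def {g,y} use {g}
  L9 def {e} use ∅

Live sets:
  live L0: ∅→{w}
  live L1: {w}→{g,w,x}
  live L2: {g,w,x}→{g,x}
  live L3: {g}→{g,x}
  live L4: {g,x}→{e,g}
  live L5: {e,g}→{g}
  live L6: ∅→{g}
  live L7: {g}→{g}
  live L8: {g}→∅
  live L9: ∅→∅

Conflict graph:
  e: {g,w,x}
  g: {e,w,x}
  w: {e,g,x,y}
  x: {e,g,w}
  y: {w}

Colouring:
  {e,g,w,x} pairwise interfere (4-clique) ⇒ χ ≥ 4
  4-colouring: c0={w}  c1={e,y}  c2={g}  c3={x}
  χ = 4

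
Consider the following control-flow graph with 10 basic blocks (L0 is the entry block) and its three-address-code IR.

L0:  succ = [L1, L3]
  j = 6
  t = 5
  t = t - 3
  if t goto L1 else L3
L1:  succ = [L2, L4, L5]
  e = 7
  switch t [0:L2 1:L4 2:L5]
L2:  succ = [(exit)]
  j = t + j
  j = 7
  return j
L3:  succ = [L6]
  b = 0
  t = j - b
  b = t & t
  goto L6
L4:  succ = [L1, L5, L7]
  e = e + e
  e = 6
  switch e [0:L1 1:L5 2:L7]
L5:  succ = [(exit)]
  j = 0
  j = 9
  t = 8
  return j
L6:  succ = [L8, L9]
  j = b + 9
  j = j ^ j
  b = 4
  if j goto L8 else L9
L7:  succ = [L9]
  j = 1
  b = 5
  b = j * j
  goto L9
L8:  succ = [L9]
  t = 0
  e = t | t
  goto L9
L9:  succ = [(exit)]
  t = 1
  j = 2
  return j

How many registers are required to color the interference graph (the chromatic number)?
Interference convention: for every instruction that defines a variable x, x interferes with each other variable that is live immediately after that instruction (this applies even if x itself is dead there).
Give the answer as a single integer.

Answer: 3

Analysis:
def/use:
  L0: def={j,t} ue=∅
  L1: def={e} ue={t}
  L2: def={j} ue={j,t}
  L3: def={b,t} ue={j}
  L4: def={e} ue={e}
  L5: def={j,t} ue=∅
  L6: def={b,j} ue={b}
  L7: def={b,j} ue=∅
  L8: def={e,t} ue=∅
  L9: def={j,t} ue=∅

Liveness:
  L0 li=∅ lo={j,t}
  L1 li={j,t} lo={e,j,t}
  L2 li={j,t} lo=∅
  L3 li={j} lo={b}
  L4 li={e,j,t} lo={j,t}
  L5 li=∅ lo=∅
  L6 li={b} lo=∅
  L7 li=∅ lo=∅
  L8 li=∅ lo=∅
  L9 li=∅ lo=∅

Conflict graph:
  b: {j}
  e: {j,t}
  j: {b,e,t}
  t: {e,j}

Registers:
  {e,j,t} pairwise interfere (3-clique) ⇒ χ ≥ 3
  assign b→R1 e→R1 j→R0 t→R2 — no edge inside a register ⇒ χ ≤ 3
  χ = 3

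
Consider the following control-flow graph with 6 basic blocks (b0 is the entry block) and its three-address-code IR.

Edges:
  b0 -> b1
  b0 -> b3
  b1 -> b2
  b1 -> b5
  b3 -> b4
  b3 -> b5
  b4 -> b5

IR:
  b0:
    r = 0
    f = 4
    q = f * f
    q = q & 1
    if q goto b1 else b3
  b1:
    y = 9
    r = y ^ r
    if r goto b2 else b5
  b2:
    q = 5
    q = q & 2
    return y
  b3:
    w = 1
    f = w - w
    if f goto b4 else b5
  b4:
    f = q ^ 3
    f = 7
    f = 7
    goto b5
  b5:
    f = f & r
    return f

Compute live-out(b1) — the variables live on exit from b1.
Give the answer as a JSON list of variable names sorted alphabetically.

Block summaries:
  b0 def {f,q,r} use ∅
  b1 def {r,y} use {r}
  b2 def {q} use {y}
  b3 def {f,w} use ∅
  b4 def {f} use {q}
  b5 def {f} use {f,r}

Backward fixpoint:
  b0: in=∅ out={f,q,r}
  b1: in={f,r} out={f,r,y}
  b2: in={y} out=∅
  b3: in={q,r} out={f,q,r}
  b4: in={q,r} out={f,r}
  b5: in={f,r} out=∅

live-out(b1) = ["f", "r", "y"]

Answer: ["f", "r", "y"]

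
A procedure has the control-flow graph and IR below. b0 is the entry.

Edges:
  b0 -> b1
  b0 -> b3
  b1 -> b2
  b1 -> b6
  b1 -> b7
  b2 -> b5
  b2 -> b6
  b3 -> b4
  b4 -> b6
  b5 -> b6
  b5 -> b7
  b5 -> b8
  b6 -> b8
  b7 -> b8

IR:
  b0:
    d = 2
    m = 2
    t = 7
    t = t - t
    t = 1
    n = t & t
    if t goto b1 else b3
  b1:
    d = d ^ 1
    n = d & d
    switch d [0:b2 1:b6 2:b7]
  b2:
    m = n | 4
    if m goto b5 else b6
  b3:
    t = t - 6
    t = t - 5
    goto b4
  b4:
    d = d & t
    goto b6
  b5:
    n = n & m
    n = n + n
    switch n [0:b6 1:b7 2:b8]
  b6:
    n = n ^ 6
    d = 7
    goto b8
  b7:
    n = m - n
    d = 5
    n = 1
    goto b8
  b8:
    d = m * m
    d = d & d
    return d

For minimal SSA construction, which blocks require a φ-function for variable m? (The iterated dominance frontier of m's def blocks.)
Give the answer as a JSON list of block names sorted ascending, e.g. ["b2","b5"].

Answer: ["b6", "b7", "b8"]

Working:
idom tree: b1←b0 b2←b1 b3←b0 b4←b3 b5←b2 b6←b0 b7←b1 b8←b0
Dom∩ at merges:
  b6: preds {b1,b2,b4,b5}: {b0,b1} ∩ {b0,b1,b2} ∩ {b0,b3,b4} ∩ {b0,b1,b2,b5} = {b0}; idom=b0
  b7: preds {b1,b5}: {b0,b1} ∩ {b0,b1,b2,b5} = {b0,b1}; idom=b1
  b8: preds {b5,b6,b7}: {b0,b1,b2,b5} ∩ {b0,b6} ∩ {b0,b1,b7} = {b0}; idom=b0

DF derivation:
  b6←b1: walk b1 to b0
  b6←b2: walk b2→b1 to b0
  b6←b4: walk b4→b3 to b0
  b6←b5: walk b5→b2→b1 to b0
  b7←b1: walk · to b1
  b7←b5: walk b5→b2 to b1
  b8←b5: walk b5→b2→b1 to b0
  b8←b6: walk b6 to b0
  b8←b7: walk b7→b1 to b0
  DF(b0)=∅
  DF(b1)={b6,b8}
  DF(b2)={b6,b7,b8}
  DF(b3)={b6}
  DF(b4)={b6}
  DF(b5)={b6,b7,b8}
  DF(b6)={b8}
  DF(b7)={b8}
  DF(b8)=∅

φ for m: defs {b0,b2}
  DF⁺ = {b6,b7,b8}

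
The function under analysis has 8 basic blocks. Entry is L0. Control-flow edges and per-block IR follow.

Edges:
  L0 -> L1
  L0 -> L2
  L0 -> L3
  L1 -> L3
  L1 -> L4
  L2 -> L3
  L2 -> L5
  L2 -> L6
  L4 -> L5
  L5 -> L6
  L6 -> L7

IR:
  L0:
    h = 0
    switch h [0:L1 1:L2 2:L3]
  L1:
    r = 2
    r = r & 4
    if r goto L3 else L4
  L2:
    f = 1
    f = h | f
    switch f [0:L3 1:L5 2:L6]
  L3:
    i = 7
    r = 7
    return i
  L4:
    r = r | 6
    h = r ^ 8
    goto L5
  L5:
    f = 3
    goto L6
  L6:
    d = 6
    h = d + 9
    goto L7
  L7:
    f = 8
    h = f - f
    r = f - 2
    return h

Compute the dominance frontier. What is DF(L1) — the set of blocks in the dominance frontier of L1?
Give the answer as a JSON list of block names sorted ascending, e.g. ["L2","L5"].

Answer: ["L3", "L5"]

Derivation:
idom tree: L1←L0 L2←L0 L3←L0 L4←L1 L5←L0 L6←L0 L7←L6
Dom∩ at merges:
  L3: preds {L0,L1,L2}: {L0} ∩ {L0,L1} ∩ {L0,L2} = {L0}; idom=L0
  L5: preds {L2,L4}: {L0,L2} ∩ {L0,L1,L4} = {L0}; idom=L0
  L6: preds {L2,L5}: {L0,L2} ∩ {L0,L5} = {L0}; idom=L0

DF walk-up:
  L3←L0: walk · to L0
  L3←L1: walk L1 to L0
  L3←L2: walk L2 to L0
  L5←L2: walk L2 to L0
  L5←L4: walk L4→L1 to L0
  L6←L2: walk L2 to L0
  L6←L5: walk L5 to L0
  L0: DF=∅
  L1: DF={L3,L5}
  L2: DF={L3,L5,L6}
  L3: DF=∅
  L4: DF={L5}
  L5: DF={L6}
  L6: DF=∅
  L7: DF=∅

DF(L1) = ["L3", "L5"]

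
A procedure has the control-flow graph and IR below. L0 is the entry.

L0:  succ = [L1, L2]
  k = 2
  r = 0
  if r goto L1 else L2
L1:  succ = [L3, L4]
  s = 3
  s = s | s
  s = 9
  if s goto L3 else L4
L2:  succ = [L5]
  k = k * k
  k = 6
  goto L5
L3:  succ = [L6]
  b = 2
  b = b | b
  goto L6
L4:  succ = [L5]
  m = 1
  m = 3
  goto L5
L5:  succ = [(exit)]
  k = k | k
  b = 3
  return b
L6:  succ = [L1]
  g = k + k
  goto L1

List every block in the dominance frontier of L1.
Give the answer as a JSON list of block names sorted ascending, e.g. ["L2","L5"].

idom tree: L1←L0 L2←L0 L3←L1 L4←L1 L5←L0 L6←L3
Join-block Dom:
  L1: preds {L0,L6}: {L0} ∩ {L0,L1,L3,L6} = {L0}; idom=L0
  L5: preds {L2,L4}: {L0,L2} ∩ {L0,L1,L4} = {L0}; idom=L0

DF walk-up:
  join L1 pred L0: · stop@L0
  join L1 pred L6: L6→L3→L1 stop@L0
  join L5 pred L2: L2 stop@L0
  join L5 pred L4: L4→L1 stop@L0
  L0: DF=∅
  L1: DF={L1,L5}
  L2: DF={L5}
  L3: DF={L1}
  L4: DF={L5}
  L5: DF=∅
  L6: DF={L1}

DF(L1) = ["L1", "L5"]

Answer: ["L1", "L5"]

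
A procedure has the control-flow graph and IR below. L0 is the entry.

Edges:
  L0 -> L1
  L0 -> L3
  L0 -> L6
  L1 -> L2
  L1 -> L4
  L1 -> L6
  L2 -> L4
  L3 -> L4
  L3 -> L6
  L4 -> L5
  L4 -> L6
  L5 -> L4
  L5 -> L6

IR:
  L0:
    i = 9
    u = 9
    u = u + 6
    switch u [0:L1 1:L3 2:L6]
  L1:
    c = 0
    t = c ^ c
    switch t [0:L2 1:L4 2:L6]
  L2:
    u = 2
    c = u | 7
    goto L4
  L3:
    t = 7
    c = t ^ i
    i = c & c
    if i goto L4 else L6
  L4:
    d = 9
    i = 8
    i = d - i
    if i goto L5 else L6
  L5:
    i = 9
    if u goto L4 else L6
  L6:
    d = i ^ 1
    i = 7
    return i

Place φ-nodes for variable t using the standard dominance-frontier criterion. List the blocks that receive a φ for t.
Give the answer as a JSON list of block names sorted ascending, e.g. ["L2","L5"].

idom tree: L1←L0 L2←L1 L3←L0 L4←L0 L5←L4 L6←L0
Join-block Dom:
  L4: preds {L1,L2,L3,L5}: {L0,L1} ∩ {L0,L1,L2} ∩ {L0,L3} ∩ {L0,L4,L5} = {L0}; idom=L0
  L6: preds {L0,L1,L3,L4,L5}: {L0} ∩ {L0,L1} ∩ {L0,L3} ∩ {L0,L4} ∩ {L0,L4,L5} = {L0}; idom=L0

DF walk-up:
  join L4 pred L1: L1 stop@L0
  join L4 pred L2: L2→L1 stop@L0
  join L4 pred L3: L3 stop@L0
  join L4 pred L5: L5→L4 stop@L0
  join L6 pred L0: · stop@L0
  join L6 pred L1: L1 stop@L0
  join L6 pred L3: L3 stop@L0
  join L6 pred L4: L4 stop@L0
  join L6 pred L5: L5→L4 stop@L0
  DF(L0)=∅
  DF(L1)={L4,L6}
  DF(L2)={L4}
  DF(L3)={L4,L6}
  DF(L4)={L4,L6}
  DF(L5)={L4,L6}
  DF(L6)=∅

φ for t: defs {L1,L3}
  DF⁺ = {L4,L6}

Answer: ["L4", "L6"]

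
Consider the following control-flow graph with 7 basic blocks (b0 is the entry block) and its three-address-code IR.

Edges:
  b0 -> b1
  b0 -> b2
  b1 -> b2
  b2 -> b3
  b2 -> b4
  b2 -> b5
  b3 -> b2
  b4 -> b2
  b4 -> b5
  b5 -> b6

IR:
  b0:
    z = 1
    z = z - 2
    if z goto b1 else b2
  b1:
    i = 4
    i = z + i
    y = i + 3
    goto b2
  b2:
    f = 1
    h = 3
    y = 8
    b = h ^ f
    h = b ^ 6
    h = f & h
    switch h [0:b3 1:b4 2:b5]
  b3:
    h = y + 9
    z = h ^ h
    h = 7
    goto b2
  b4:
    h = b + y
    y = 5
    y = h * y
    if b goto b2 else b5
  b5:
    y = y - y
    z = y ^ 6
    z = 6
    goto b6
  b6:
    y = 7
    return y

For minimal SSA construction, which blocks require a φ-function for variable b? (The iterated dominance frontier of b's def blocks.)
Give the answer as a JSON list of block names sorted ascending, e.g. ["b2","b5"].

Answer: ["b2"]

Working:
idom tree: b1←b0 b2←b0 b3←b2 b4←b2 b5←b2 b6←b5
Dom∩ at merges:
  b2: preds {b0,b1,b3,b4}: {b0} ∩ {b0,b1} ∩ {b0,b2,b3} ∩ {b0,b2,b4} = {b0}; idom=b0
  b5: preds {b2,b4}: {b0,b2} ∩ {b0,b2,b4} = {b0,b2}; idom=b2

DF walk-up:
  join b2 pred b0: · stop@b0
  join b2 pred b1: b1 stop@b0
  join b2 pred b3: b3→b2 stop@b0
  join b2 pred b4: b4→b2 stop@b0
  join b5 pred b2: · stop@b2
  join b5 pred b4: b4 stop@b2
  DF(b0)=∅
  DF(b1)={b2}
  DF(b2)={b2}
  DF(b3)={b2}
  DF(b4)={b2,b5}
  DF(b5)=∅
  DF(b6)=∅

φ for b: defs {b2}
  DF⁺ = {b2}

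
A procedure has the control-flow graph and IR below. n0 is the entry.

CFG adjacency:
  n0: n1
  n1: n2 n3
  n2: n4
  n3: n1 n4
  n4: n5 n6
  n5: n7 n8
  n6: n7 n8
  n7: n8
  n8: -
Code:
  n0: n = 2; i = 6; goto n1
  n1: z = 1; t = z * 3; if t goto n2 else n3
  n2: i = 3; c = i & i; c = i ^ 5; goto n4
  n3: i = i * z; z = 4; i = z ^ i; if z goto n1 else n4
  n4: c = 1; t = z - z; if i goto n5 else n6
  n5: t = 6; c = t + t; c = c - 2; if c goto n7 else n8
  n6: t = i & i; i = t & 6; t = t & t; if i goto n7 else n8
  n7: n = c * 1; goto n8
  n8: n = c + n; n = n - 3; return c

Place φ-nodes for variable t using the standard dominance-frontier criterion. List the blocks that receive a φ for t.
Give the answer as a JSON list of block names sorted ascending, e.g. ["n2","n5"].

Answer: ["n1", "n7", "n8"]

Derivation:
idom tree: n1←n0 n2←n1 n3←n1 n4←n1 n5←n4 n6←n4 n7←n4 n8←n4
Dom∩ at merges:
  n1: preds {n0,n3}: {n0} ∩ {n0,n1,n3} = {n0}; idom=n0
  n4: preds {n2,n3}: {n0,n1,n2} ∩ {n0,n1,n3} = {n0,n1}; idom=n1
  n7: preds {n5,n6}: {n0,n1,n4,n5} ∩ {n0,n1,n4,n6} = {n0,n1,n4}; idom=n4
  n8: preds {n5,n6,n7}: {n0,n1,n4,n5} ∩ {n0,n1,n4,n6} ∩ {n0,n1,n4,n7} = {n0,n1,n4}; idom=n4

DF walk-up:
  join n1 pred n0: · stop@n0
  join n1 pred n3: n3→n1 stop@n0
  join n4 pred n2: n2 stop@n1
  join n4 pred n3: n3 stop@n1
  join n7 pred n5: n5 stop@n4
  join n7 pred n6: n6 stop@n4
  join n8 pred n5: n5 stop@n4
  join n8 pred n6: n6 stop@n4
  join n8 pred n7: n7 stop@n4
  n0: DF=∅
  n1: DF={n1}
  n2: DF={n4}
  n3: DF={n1,n4}
  n4: DF=∅
  n5: DF={n7,n8}
  n6: DF={n7,n8}
  n7: DF={n8}
  n8: DF=∅

φ for t: defs {n1,n4,n5,n6}
  DF⁺ = {n1,n7,n8}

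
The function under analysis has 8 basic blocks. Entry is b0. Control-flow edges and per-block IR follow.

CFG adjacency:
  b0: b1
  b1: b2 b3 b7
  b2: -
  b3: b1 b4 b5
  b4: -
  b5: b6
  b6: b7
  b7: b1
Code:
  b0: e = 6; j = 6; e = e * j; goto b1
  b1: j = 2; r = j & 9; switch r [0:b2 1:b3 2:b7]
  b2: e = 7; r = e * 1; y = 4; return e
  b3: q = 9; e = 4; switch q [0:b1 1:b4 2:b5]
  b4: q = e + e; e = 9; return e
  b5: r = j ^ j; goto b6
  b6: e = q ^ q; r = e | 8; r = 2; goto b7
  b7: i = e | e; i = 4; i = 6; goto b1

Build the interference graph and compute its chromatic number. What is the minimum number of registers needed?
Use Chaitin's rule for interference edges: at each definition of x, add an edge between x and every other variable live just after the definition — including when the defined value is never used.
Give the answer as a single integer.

Answer: 4

Working:
Block summaries:
  b0: {e,j} / ∅
  b1: {j,r} / ∅
  b2: {e,r,y} / ∅
  b3: {e,q} / ∅
  b4: {e,q} / {e}
  b5: {r} / {j}
  b6: {e,r} / {q}
  b7: {i} / {e}

Backward fixpoint:
  live b0: ∅→{e}
  live b1: {e}→{e,j}
  live b2: ∅→∅
  live b3: {j}→{e,j,q}
  live b4: {e}→∅
  live b5: {j,q}→{q}
  live b6: {q}→{e}
  live b7: {e}→{e}

Interference:
  e↔{i,j,q,r,y}
  i↔{e}
  j↔{e,q,r}
  q↔{e,j,r}
  r↔{e,j,q}
  y↔{e}

Colouring:
  lower bound: {e,j,q,r} mutually conflict ⇒ χ ≥ 4
  4-colouring: c0={e}  c1={i,j,y}  c2={q}  c3={r}
  χ = 4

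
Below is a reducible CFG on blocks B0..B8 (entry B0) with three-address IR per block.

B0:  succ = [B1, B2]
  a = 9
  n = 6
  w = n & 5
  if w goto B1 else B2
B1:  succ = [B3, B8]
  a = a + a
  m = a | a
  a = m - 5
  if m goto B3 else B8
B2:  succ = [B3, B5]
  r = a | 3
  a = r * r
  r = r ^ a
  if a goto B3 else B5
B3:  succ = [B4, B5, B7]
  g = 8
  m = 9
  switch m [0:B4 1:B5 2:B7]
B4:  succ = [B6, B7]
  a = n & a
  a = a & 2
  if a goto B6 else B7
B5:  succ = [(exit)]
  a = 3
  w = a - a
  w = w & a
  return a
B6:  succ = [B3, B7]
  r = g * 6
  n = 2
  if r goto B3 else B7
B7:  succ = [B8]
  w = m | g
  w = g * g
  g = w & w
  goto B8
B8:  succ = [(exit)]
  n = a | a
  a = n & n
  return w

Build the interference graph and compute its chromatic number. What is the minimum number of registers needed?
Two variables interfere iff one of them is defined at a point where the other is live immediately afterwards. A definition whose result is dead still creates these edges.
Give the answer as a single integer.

def/use:
  B0: def={a,n,w} ue=∅
  B1: def={a,m} ue={a}
  B2: def={a,r} ue={a}
  B3: def={g,m} ue=∅
  B4: def={a} ue={a,n}
  B5: def={a,w} ue=∅
  B6: def={n,r} ue={g}
  B7: def={g,w} ue={g,m}
  B8: def={a,n} ue={a,w}

Backward fixpoint:
  B0: in=∅ out={a,n,w}
  B1: in={a,n,w} out={a,n,w}
  B2: in={a,n} out={a,n}
  B3: in={a,n} out={a,g,m,n}
  B4: in={a,g,m,n} out={a,g,m}
  B5: in=∅ out=∅
  B6: in={a,g,m} out={a,g,m,n}
  B7: in={a,g,m} out={a,w}
  B8: in={a,w} out=∅

Interference:
  a — {g,m,n,r,w}
  g — {a,m,n,r,w}
  m — {a,g,n,r,w}
  n — {a,g,m,r,w}
  r — {a,g,m,n}
  w — {a,g,m,n}

Colouring:
  clique {a,g,m,n,r} ⇒ need ≥ 5
  assign a→R0 g→R1 m→R2 n→R3 r→R4 w→R4 — no edge inside a register ⇒ χ ≤ 5
  χ = 5

Answer: 5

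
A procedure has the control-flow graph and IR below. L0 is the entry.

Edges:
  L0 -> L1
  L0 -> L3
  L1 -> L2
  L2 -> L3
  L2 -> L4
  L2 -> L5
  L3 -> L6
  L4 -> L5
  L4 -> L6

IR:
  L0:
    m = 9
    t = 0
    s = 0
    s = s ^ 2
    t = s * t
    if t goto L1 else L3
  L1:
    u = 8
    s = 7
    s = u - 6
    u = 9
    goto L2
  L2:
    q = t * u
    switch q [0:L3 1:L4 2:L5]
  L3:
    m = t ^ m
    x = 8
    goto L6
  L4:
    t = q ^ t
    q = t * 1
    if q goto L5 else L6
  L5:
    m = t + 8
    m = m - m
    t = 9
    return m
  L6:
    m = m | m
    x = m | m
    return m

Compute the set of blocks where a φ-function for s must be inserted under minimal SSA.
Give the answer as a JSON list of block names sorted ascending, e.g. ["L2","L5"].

idom tree: L1←L0 L2←L1 L3←L0 L4←L2 L5←L2 L6←L0
Join-block Dom:
  L3: preds {L0,L2}: {L0} ∩ {L0,L1,L2} = {L0}; idom=L0
  L5: preds {L2,L4}: {L0,L1,L2} ∩ {L0,L1,L2,L4} = {L0,L1,L2}; idom=L2
  L6: preds {L3,L4}: {L0,L3} ∩ {L0,L1,L2,L4} = {L0}; idom=L0

DF derivation:
  join L3 pred L0: · stop@L0
  join L3 pred L2: L2→L1 stop@L0
  join L5 pred L2: · stop@L2
  join L5 pred L4: L4 stop@L2
  join L6 pred L3: L3 stop@L0
  join L6 pred L4: L4→L2→L1 stop@L0
  L0 → ∅
  L1 → {L3,L6}
  L2 → {L3,L6}
  L3 → {L6}
  L4 → {L5,L6}
  L5 → ∅
  L6 → ∅

φ for s: defs {L0,L1}
  DF⁺ = {L3,L6}

Answer: ["L3", "L6"]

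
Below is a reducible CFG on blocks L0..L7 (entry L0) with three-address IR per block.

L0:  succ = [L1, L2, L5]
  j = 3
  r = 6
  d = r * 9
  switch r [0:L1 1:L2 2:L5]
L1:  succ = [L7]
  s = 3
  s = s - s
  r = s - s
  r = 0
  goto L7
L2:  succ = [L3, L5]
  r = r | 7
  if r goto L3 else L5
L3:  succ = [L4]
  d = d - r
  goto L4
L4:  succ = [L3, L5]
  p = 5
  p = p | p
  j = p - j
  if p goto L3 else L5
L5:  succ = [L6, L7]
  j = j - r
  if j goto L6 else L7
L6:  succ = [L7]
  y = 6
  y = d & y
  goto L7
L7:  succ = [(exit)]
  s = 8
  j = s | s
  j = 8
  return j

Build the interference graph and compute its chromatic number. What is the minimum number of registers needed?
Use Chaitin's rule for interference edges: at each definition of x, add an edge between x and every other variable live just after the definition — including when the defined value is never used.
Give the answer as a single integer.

def/use:
  L0: def={d,j,r} ue=∅
  L1: def={r,s} ue=∅
  L2: def={r} ue={r}
  L3: def={d} ue={d,r}
  L4: def={j,p} ue={j}
  L5: def={j} ue={j,r}
  L6: def={y} ue={d}
  L7: def={j,s} ue=∅

Live sets:
  L0: in=∅ out={d,j,r}
  L1: in=∅ out=∅
  L2: in={d,j,r} out={d,j,r}
  L3: in={d,j,r} out={d,j,r}
  L4: in={d,j,r} out={d,j,r}
  L5: in={d,j,r} out={d}
  L6: in={d} out=∅
  L7: in=∅ out=∅

Interference:
  d↔{j,p,r,y}
  j↔{d,p,r}
  p↔{d,j,r}
  r↔{d,j,p}
  s↔∅
  y↔{d}

Chromatic number:
  {d,j,p,r} pairwise interfere (4-clique) ⇒ χ ≥ 4
  assign d→c0 j→c1 p→c2 r→c3 s→c0 y→c1 — no edge inside a register ⇒ χ ≤ 4
  χ = 4

Answer: 4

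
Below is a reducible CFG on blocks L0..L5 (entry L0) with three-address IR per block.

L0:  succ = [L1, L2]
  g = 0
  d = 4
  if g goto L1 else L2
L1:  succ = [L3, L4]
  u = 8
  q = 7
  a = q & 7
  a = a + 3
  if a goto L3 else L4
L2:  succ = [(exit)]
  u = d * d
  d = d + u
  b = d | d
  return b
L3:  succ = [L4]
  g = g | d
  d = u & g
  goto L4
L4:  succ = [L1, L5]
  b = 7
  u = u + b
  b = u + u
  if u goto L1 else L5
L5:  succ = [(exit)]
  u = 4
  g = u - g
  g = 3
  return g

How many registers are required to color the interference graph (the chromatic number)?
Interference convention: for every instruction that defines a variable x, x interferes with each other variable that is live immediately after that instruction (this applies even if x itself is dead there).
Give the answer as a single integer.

def/use:
  L0 def {d,g} use ∅
  L1 def {a,q,u} use ∅
  L2 def {b,d,u} use {d}
  L3 def {d,g} use {d,g,u}
  L4 def {b,u} use {u}
  L5 def {g,u} use {g}

Liveness:
  L0: in=∅ out={d,g}
  L1: in={d,g} out={d,g,u}
  L2: in={d} out=∅
  L3: in={d,g,u} out={d,g,u}
  L4: in={d,g,u} out={d,g}
  L5: in={g} out=∅

Interfere edges:
  a — {d,g,u}
  b — {d,g,u}
  d — {a,b,g,q,u}
  g — {a,b,d,q,u}
  q — {d,g,u}
  u — {a,b,d,g,q}

Chromatic number:
  lower bound: {a,d,g,u} mutually conflict ⇒ χ ≥ 4
  assign a→r3 b→r3 d→r0 g→r1 q→r3 u→r2 — no edge inside a register ⇒ χ ≤ 4
  χ = 4

Answer: 4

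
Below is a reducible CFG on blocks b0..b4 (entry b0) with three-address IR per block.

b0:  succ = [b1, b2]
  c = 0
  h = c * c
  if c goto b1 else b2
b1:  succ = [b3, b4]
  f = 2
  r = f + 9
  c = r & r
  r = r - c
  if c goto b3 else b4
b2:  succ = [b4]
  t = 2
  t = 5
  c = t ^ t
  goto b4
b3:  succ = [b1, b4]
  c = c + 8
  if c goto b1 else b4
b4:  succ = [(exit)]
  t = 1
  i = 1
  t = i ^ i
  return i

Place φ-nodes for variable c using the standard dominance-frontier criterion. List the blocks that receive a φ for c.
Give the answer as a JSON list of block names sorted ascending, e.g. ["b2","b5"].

idom tree: b1←b0 b2←b0 b3←b1 b4←b0
Dom∩ at merges:
  b1: preds {b0,b3}: {b0} ∩ {b0,b1,b3} = {b0}; idom=b0
  b4: preds {b1,b2,b3}: {b0,b1} ∩ {b0,b2} ∩ {b0,b1,b3} = {b0}; idom=b0

DF walk-up:
  b1←b0: walk · to b0
  b1←b3: walk b3→b1 to b0
  b4←b1: walk b1 to b0
  b4←b2: walk b2 to b0
  b4←b3: walk b3→b1 to b0
  DF(b0)=∅
  DF(b1)={b1,b4}
  DF(b2)={b4}
  DF(b3)={b1,b4}
  DF(b4)=∅

φ for c: defs {b0,b1,b2,b3}
  DF⁺ = {b1,b4}

Answer: ["b1", "b4"]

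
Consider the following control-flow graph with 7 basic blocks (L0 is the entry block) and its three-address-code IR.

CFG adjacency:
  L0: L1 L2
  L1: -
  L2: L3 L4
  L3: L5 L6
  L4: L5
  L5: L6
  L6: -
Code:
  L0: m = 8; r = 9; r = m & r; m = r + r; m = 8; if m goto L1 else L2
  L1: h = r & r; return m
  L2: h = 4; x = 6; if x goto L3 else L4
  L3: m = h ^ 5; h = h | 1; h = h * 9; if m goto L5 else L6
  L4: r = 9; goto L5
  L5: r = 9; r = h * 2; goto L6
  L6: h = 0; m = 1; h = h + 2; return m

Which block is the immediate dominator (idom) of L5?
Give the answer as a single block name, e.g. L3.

Answer: L2

Derivation:
idom tree: L1←L0 L2←L0 L3←L2 L4←L2 L5←L2 L6←L2
Dom∩ at merges:
  L5: preds {L3,L4}: {L0,L2,L3} ∩ {L0,L2,L4} = {L0,L2}; idom=L2
  L6: preds {L3,L5}: {L0,L2,L3} ∩ {L0,L2,L5} = {L0,L2}; idom=L2

idom(L5) = L2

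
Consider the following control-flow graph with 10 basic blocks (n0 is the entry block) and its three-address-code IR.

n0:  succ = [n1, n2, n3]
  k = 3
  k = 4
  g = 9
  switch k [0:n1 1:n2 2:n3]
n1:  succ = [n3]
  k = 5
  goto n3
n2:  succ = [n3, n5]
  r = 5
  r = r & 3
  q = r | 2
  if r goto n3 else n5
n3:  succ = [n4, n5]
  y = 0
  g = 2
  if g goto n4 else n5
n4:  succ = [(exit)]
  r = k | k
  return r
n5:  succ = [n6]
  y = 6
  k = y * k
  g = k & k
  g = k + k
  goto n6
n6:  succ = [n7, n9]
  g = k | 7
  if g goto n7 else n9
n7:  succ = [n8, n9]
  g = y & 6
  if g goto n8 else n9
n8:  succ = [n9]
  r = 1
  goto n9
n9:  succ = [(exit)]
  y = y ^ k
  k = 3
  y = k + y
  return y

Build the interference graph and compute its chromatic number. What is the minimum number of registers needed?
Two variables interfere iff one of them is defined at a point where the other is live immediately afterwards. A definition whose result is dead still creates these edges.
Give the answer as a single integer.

Per-block:
  n0: def={g,k} ue=∅
  n1: def={k} ue=∅
  n2: def={q,r} ue=∅
  n3: def={g,y} ue=∅
  n4: def={r} ue={k}
  n5: def={g,k,y} ue={k}
  n6: def={g} ue={k}
  n7: def={g} ue={y}
  n8: def={r} ue=∅
  n9: def={k,y} ue={k,y}

Live sets:
  n0: in=∅ out={k}
  n1: in=∅ out={k}
  n2: in={k} out={k}
  n3: in={k} out={k}
  n4: in={k} out=∅
  n5: in={k} out={k,y}
  n6: in={k,y} out={k,y}
  n7: in={k,y} out={k,y}
  n8: in={k,y} out={k,y}
  n9: in={k,y} out=∅

Conflict graph:
  g — {k,y}
  k — {g,q,r,y}
  q — {k,r}
  r — {k,q,y}
  y — {g,k,r}

Registers:
  {g,k,y} pairwise interfere (3-clique) ⇒ χ ≥ 3
  3-colouring: r0={k}  r1={g,r}  r2={q,y}
  χ = 3

Answer: 3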